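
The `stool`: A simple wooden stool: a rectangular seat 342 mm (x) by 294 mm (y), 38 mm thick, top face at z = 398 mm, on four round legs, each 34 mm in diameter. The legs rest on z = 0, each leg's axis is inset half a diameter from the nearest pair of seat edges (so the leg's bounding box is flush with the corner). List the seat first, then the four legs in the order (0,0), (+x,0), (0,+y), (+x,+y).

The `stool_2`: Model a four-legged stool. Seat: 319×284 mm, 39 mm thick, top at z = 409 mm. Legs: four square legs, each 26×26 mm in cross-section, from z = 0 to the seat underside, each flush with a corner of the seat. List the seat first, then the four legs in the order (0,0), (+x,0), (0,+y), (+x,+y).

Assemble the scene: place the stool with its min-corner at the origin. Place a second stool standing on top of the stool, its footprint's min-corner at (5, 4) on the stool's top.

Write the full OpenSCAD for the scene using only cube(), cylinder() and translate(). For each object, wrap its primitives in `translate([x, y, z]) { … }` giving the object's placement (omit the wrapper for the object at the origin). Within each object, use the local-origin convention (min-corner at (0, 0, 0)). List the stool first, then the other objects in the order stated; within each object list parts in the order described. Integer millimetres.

translate([0, 0, 360]) cube([342, 294, 38]);
translate([17, 17, 0]) cylinder(h = 360, r = 17);
translate([325, 17, 0]) cylinder(h = 360, r = 17);
translate([17, 277, 0]) cylinder(h = 360, r = 17);
translate([325, 277, 0]) cylinder(h = 360, r = 17);
translate([5, 4, 398]) {
  translate([0, 0, 370]) cube([319, 284, 39]);
  cube([26, 26, 370]);
  translate([293, 0, 0]) cube([26, 26, 370]);
  translate([0, 258, 0]) cube([26, 26, 370]);
  translate([293, 258, 0]) cube([26, 26, 370]);
}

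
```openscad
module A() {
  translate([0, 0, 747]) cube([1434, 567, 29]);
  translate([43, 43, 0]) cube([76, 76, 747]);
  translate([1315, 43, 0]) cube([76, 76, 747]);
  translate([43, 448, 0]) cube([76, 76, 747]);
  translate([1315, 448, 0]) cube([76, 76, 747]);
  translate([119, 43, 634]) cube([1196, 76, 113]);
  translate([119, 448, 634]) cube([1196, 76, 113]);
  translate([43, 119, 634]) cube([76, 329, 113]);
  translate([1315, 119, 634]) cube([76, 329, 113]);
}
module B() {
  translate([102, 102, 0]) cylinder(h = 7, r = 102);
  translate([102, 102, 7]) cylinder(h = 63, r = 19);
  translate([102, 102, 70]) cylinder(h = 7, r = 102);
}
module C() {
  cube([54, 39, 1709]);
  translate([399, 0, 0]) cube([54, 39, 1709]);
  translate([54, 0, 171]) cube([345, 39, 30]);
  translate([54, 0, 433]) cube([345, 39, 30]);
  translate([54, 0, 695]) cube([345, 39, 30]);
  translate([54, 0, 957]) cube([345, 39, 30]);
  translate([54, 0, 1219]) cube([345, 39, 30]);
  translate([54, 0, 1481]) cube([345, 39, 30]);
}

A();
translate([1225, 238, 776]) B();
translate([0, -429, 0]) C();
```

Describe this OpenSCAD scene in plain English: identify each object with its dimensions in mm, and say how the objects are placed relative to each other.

A is a rectangular dining table. The top is 1434×567×29 mm with its upper surface at z = 776 mm. It stands on four 76×76 mm square legs, each inset 43 mm from the nearest pair of top edges, running from the floor to the underside of the top. Four apron rails, 76 mm thick and 113 mm tall, run between adjacent legs with their top edges flush with the underside of the top and their outer faces flush with the legs' outer faces.

B is a spool: two coaxial disc flanges of radius 102 mm and thickness 7 mm, joined by a core cylinder of radius 19 mm and height 63 mm. The lower flange rests on z = 0 and the three cylinders share a vertical axis.

C is a straight ladder. Two 54×39 mm vertical rails, 1709 mm tall, stand 453 mm apart (outside-to-outside) with their front faces coplanar on the −y side. 6 rungs, each 39 mm deep and 30 mm tall, span between the inner faces of the rails, front faces flush with the rails. The lowest rung's underside is at z = 171 mm and rungs are spaced 262 mm apart (underside to underside).

The spool is on top of the table. The ladder is on the floor beside the table on its −y side.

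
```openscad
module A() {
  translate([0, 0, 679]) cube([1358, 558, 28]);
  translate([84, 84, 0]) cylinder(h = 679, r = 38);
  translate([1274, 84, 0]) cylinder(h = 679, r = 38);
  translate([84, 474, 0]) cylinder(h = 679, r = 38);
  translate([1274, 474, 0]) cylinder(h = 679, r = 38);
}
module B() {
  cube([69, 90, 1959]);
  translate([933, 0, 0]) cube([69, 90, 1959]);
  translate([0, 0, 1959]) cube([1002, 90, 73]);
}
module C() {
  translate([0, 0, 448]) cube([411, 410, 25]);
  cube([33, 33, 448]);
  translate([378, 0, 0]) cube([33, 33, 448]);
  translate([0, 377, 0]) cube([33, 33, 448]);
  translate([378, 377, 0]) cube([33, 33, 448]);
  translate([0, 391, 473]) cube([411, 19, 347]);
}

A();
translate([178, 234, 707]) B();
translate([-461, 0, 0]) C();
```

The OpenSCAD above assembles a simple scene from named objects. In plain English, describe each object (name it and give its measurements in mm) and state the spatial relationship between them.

A is a rectangular dining table. The top is 1358×558×28 mm with its upper surface at z = 707 mm. It stands on four round legs of 76 mm diameter, each leg's bounding box inset 46 mm from the nearest pair of top edges, running from the floor to the underside of the top.

B is a rectangular door frame: two vertical jambs of 69×90 mm section, 1959 mm tall, with a clear opening 864 mm wide between their inner faces. A header 73 mm tall and 90 mm deep lies on top of the jambs and spans the full outside width.

C is a chair: 411×410 mm seat, 25 mm thick, top at z = 473 mm, on four 33 mm square corner legs flush with the seat edges. A 19 mm thick backrest slab spans the full seat width, extending 347 mm above the seat top, its back face flush with the seat's +y edge.

The door frame is on top of the table, centred. The chair is on the floor beside the table on its −x side.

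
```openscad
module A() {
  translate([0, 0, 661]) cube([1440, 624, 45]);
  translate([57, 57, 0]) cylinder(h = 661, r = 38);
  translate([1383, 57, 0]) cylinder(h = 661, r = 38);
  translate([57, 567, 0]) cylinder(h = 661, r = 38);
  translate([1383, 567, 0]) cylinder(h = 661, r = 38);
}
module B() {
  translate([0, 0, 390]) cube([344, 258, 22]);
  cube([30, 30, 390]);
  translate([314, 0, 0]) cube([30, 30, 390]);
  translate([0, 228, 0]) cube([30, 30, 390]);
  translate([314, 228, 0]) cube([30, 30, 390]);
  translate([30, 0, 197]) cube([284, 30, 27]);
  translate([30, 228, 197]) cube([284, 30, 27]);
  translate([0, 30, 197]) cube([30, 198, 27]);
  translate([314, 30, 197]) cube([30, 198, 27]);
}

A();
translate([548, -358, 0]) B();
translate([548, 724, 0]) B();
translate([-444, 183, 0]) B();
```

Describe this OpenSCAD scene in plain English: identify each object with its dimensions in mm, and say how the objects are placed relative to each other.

A is a table with a 1440×624 mm rectangular top, 45 mm thick, top surface at z = 706 mm, supported by four round legs of 76 mm diameter, each leg's bounding box inset 19 mm from the nearest pair of top edges, running from the floor.

B is a simple wooden stool: a rectangular seat 344 mm (x) by 258 mm (y), 22 mm thick, top face at z = 412 mm, on four square legs, each 30×30 mm in cross-section. The legs rest on z = 0, each flush with a corner of the seat. Four stretchers, 30 mm wide and 27 mm tall, connect adjacent legs with their undersides at z = 197 mm, each running between the inner faces of the legs it joins and aligned with the legs' outer faces on the other axis.

Three stools sit around the table at the −y, +y, −x sides.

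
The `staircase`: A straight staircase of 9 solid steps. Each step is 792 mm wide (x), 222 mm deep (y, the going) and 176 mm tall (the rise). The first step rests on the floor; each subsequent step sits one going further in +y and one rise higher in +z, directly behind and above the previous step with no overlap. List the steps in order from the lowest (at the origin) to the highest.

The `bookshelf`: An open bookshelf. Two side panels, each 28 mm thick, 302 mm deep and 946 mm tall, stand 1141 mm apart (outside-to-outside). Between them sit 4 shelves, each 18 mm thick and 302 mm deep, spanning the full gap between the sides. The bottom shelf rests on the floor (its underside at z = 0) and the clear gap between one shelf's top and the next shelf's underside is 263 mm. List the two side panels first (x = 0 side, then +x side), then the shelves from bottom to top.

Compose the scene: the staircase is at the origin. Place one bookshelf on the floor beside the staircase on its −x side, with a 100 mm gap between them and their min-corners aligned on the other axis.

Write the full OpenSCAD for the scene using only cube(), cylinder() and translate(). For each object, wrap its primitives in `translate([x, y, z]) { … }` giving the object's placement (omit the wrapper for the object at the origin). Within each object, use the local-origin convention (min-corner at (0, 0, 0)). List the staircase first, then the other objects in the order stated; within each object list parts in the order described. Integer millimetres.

cube([792, 222, 176]);
translate([0, 222, 176]) cube([792, 222, 176]);
translate([0, 444, 352]) cube([792, 222, 176]);
translate([0, 666, 528]) cube([792, 222, 176]);
translate([0, 888, 704]) cube([792, 222, 176]);
translate([0, 1110, 880]) cube([792, 222, 176]);
translate([0, 1332, 1056]) cube([792, 222, 176]);
translate([0, 1554, 1232]) cube([792, 222, 176]);
translate([0, 1776, 1408]) cube([792, 222, 176]);
translate([-1241, 0, 0]) {
  cube([28, 302, 946]);
  translate([1113, 0, 0]) cube([28, 302, 946]);
  translate([28, 0, 0]) cube([1085, 302, 18]);
  translate([28, 0, 281]) cube([1085, 302, 18]);
  translate([28, 0, 562]) cube([1085, 302, 18]);
  translate([28, 0, 843]) cube([1085, 302, 18]);
}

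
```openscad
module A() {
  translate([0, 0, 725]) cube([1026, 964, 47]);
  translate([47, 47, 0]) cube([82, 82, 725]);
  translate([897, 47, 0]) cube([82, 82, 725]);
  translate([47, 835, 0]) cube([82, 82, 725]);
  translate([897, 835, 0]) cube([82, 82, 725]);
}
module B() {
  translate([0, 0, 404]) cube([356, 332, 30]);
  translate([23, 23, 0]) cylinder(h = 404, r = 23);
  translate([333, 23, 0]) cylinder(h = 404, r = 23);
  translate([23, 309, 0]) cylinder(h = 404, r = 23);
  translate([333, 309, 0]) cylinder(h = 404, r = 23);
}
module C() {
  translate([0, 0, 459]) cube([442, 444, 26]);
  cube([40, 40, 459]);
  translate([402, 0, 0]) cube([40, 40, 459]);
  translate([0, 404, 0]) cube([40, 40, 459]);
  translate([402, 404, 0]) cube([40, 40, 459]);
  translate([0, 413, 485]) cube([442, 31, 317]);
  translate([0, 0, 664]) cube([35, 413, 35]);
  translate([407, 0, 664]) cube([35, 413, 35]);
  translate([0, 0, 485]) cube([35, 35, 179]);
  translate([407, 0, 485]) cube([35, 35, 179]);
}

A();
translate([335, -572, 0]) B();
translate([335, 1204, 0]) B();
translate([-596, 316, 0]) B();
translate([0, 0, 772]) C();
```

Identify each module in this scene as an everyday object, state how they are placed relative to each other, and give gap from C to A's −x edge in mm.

A is a table. B is a stool. C is a chair. Three stools sit around the table at the −y, +y, −x sides. The chair is on top of the table. The gap from the chair to the table's −x edge is 0 mm.

The chair's min-x is at 0; the table's min-x is 0; gap = 0 mm.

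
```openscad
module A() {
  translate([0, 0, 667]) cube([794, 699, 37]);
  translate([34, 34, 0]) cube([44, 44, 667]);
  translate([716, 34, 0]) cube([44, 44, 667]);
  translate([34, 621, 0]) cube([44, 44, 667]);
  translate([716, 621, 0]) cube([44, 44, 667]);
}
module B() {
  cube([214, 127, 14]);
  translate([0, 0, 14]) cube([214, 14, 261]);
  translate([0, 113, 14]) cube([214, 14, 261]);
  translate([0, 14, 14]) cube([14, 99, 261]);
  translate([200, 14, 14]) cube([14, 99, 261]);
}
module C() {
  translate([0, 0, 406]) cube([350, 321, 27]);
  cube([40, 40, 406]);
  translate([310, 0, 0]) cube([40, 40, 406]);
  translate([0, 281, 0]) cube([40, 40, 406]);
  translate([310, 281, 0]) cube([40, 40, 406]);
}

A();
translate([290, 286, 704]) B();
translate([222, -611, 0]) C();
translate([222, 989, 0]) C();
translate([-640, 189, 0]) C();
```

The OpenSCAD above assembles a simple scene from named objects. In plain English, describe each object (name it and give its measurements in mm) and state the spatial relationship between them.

A is a table: top 794 mm (x) × 699 mm (y), 37 mm thick, upper face at z = 704 mm, on four 44×44 mm square legs, each inset 34 mm from the nearest pair of top edges, running from z = 0 to the bottom of the top.

B is an open-topped rectangular box: outside dimensions 214×127×275 mm, with a uniform wall and base thickness of 14 mm. The base is a full 214×127 slab on the floor; four walls sit on top of the base. The front and back walls (the −y and +y sides) span the full width; the two side walls fit between them.

C is a simple wooden stool: a rectangular seat 350 mm (x) by 321 mm (y), 27 mm thick, top face at z = 433 mm, on four square legs, each 40×40 mm in cross-section. The legs rest on z = 0, each flush with a corner of the seat.

The open box is on top of the table, centred. Three stools sit around the table at the −y, +y, −x sides.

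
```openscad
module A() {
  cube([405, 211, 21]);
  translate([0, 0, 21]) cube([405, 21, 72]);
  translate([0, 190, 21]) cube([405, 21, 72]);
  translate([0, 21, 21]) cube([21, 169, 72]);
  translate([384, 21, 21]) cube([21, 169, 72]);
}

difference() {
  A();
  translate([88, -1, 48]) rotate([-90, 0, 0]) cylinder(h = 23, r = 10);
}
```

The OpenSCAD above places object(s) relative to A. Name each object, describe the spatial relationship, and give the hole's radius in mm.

The subtracted cylinder has r = 10 mm.

A is an open box. The open box has a circular hole through its front wall. The hole's radius is 10 mm.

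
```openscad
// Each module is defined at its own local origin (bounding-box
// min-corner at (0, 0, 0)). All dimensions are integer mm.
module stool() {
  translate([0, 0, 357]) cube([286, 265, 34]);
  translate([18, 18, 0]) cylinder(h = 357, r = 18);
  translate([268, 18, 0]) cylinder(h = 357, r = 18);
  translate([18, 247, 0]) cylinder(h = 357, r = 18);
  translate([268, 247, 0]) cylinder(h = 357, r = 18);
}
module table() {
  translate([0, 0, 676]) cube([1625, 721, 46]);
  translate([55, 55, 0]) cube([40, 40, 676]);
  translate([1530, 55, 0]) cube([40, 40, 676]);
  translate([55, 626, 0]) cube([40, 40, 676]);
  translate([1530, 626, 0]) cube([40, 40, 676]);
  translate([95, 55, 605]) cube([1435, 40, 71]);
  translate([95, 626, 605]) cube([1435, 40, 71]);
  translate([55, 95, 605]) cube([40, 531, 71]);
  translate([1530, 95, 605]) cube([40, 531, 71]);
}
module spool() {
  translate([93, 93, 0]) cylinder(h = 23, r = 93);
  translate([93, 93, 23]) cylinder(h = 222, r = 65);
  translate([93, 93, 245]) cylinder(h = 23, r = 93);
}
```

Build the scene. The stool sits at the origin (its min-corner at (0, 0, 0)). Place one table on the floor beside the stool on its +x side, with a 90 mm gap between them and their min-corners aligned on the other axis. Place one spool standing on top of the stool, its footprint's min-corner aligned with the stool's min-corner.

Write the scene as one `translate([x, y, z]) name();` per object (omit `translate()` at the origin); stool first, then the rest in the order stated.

stool();
translate([376, 0, 0]) table();
translate([0, 0, 391]) spool();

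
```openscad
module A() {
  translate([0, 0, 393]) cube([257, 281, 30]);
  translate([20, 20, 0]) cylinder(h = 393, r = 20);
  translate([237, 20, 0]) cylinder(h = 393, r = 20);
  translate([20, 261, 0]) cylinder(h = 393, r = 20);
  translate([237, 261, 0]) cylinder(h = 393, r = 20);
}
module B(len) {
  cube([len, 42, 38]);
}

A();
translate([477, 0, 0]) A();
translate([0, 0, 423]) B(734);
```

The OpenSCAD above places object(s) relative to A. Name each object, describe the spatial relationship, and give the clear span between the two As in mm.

Second stool starts at x = 477; first ends at x = 257; clear span = 477 − 257 = 220 mm.

A is a stool. B is a beam. A beam spans the tops of two stools. The clear span between the two stools is 220 mm.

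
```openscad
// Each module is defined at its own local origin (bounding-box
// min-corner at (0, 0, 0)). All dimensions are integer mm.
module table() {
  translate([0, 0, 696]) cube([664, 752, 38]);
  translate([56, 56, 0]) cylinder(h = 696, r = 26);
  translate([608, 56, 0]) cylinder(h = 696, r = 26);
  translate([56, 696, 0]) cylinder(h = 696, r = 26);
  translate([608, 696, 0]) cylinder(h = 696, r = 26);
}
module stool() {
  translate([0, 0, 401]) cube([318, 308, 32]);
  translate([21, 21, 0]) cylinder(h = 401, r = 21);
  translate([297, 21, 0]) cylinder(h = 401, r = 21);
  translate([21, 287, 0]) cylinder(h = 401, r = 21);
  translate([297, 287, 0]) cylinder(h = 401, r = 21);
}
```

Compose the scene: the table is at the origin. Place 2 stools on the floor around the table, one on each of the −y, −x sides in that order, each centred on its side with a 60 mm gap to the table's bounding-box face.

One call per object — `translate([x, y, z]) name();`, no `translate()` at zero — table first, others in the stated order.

table();
translate([173, -368, 0]) stool();
translate([-378, 222, 0]) stool();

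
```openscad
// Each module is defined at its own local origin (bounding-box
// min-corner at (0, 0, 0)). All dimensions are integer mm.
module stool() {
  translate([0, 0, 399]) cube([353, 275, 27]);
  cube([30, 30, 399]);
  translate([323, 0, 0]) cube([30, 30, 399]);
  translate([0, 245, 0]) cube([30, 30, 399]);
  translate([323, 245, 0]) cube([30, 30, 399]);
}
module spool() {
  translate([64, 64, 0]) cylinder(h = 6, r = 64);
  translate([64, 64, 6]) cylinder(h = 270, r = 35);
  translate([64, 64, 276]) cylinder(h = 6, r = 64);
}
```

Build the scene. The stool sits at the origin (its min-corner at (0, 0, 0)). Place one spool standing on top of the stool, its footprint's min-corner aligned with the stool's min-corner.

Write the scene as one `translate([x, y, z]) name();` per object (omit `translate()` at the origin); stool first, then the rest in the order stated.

stool();
translate([0, 0, 426]) spool();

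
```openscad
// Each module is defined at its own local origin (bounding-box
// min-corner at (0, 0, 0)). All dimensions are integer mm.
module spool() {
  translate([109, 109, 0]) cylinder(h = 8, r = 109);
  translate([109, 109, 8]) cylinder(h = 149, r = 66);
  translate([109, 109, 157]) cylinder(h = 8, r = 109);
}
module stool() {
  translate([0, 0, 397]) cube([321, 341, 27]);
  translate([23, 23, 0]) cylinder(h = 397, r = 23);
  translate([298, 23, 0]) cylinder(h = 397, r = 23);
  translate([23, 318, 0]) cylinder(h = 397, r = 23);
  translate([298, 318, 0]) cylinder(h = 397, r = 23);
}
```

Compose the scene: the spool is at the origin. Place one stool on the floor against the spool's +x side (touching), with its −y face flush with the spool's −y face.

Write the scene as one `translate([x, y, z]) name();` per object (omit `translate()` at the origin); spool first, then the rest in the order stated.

spool();
translate([218, 0, 0]) stool();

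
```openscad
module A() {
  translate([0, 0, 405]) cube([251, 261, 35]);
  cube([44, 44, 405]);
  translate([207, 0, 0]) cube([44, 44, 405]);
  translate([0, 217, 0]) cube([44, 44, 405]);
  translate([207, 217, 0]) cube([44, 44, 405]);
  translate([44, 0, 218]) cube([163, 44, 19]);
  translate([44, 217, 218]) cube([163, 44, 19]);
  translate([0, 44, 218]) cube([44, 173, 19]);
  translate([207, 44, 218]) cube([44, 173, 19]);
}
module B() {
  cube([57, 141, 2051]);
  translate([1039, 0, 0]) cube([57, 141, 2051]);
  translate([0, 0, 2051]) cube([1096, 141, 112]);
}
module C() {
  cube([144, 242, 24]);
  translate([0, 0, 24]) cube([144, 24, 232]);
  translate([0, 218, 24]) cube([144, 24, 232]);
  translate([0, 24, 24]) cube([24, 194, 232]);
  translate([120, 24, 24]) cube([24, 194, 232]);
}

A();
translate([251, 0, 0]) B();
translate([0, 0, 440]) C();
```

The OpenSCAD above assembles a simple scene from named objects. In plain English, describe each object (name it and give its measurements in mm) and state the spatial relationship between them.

A is a four-legged stool. The seat is 251×261 mm, 35 mm thick, top at z = 440 mm. It stands on four square legs, each 44×44 mm in cross-section, from z = 0 to the seat underside, each flush with a corner of the seat. Four stretchers, 44 mm wide and 19 mm tall, connect adjacent legs with their undersides at z = 218 mm, each running between the inner faces of the legs it joins and aligned with the legs' outer faces on the other axis.

B is a door frame. The clear opening is 982 mm wide and 2051 mm high. Two 57 mm wide jambs, 141 mm deep, stand either side of the opening from the floor to the top of the opening. A 112 mm thick head sits across the top of both jambs, spanning the full outside width of the frame.

C is an open storage box with external size 144×242×256 mm and wall thickness 24 mm (the base is also 24 mm thick). The base covers the whole footprint; the four walls stand on the base, with the y-facing walls full-width and the x-facing walls fitting between their inner faces.

The door frame is against the stool's +x side, with their −y faces flush. The open box is on top of the stool.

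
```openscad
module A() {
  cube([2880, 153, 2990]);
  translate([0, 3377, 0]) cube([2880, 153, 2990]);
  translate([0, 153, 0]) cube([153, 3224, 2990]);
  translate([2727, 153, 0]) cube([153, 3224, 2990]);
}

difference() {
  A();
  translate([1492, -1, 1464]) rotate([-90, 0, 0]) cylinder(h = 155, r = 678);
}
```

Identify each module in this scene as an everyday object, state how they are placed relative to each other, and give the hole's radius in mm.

The subtracted cylinder has r = 678 mm.

A is a house frame. The house frame has a circular hole through its front wall. The hole's radius is 678 mm.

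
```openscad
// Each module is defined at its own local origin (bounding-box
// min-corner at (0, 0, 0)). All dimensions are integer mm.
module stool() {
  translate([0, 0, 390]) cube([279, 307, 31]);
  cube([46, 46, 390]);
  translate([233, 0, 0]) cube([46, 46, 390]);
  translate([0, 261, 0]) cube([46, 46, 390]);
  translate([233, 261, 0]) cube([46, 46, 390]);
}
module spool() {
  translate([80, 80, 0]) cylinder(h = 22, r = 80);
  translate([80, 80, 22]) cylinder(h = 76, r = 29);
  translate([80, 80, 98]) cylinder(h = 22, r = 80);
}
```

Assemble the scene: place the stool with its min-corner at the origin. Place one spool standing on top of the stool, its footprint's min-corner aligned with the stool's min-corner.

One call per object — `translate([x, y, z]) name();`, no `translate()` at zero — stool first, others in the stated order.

stool();
translate([0, 0, 421]) spool();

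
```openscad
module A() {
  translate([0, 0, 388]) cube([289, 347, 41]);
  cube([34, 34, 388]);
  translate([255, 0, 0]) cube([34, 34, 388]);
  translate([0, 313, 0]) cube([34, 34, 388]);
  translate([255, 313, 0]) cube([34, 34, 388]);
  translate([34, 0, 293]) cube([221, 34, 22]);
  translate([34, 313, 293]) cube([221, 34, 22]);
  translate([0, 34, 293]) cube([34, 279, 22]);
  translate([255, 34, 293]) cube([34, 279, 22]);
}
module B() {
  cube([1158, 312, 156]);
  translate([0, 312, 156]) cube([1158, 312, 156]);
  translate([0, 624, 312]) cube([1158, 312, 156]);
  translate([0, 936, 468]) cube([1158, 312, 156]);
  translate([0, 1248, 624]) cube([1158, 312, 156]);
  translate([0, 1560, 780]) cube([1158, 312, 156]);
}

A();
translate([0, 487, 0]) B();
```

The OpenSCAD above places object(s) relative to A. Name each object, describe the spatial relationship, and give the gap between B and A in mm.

The staircase's nearest face is 140 mm from the stool's +y face.

A is a stool. B is a staircase. The staircase is on the floor beside the stool on its +y side. The gap between the staircase and the stool is 140 mm.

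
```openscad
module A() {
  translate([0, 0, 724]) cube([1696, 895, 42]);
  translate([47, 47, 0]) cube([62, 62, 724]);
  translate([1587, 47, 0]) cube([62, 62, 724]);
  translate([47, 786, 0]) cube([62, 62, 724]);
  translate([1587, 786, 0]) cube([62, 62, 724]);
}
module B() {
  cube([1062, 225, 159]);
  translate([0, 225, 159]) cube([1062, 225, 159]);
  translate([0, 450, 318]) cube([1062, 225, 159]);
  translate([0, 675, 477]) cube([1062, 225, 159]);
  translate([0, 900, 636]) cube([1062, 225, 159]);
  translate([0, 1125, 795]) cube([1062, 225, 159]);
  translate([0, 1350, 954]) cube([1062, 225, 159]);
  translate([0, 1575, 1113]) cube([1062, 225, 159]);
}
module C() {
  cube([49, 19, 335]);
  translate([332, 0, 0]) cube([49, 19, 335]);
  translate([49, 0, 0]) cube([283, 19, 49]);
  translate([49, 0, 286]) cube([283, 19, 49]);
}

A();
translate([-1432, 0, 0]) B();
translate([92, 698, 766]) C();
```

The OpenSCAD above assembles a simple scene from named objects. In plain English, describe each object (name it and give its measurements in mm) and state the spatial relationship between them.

A is a table with a 1696×895 mm rectangular top, 42 mm thick, top surface at z = 766 mm, supported by four 62×62 mm square legs, each inset 47 mm from the nearest pair of top edges, running from the floor.

B is a straight staircase of 8 solid steps. Each step is 1062 mm wide (x), 225 mm deep (y, the going) and 159 mm tall (the rise). The first step rests on the floor; each subsequent step sits one going further in +y and one rise higher in +z, directly behind and above the previous step with no overlap.

C is a rectangular picture frame lying in the x–z plane (depth along y). The opening is 283 mm wide (x) by 237 mm tall (z), surrounded by a border 49 mm wide on all four sides. The frame is 19 mm deep and is made of two full-height vertical stiles with two horizontal rails fitted between them.

The staircase is on the floor beside the table on its −x side. The picture frame is on top of the table.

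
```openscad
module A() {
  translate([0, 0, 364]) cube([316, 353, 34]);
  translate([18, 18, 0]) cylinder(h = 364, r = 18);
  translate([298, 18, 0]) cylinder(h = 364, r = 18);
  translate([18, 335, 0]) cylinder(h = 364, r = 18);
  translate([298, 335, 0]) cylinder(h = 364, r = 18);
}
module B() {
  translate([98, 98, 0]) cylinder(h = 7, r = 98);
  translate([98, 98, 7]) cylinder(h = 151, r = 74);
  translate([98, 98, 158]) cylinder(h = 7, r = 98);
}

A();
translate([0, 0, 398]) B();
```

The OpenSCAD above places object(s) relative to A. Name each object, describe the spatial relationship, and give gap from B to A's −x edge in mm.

The spool's min-x is at 0; the stool's min-x is 0; gap = 0 mm.

A is a stool. B is a spool. The spool is on top of the stool. The gap from the spool to the stool's −x edge is 0 mm.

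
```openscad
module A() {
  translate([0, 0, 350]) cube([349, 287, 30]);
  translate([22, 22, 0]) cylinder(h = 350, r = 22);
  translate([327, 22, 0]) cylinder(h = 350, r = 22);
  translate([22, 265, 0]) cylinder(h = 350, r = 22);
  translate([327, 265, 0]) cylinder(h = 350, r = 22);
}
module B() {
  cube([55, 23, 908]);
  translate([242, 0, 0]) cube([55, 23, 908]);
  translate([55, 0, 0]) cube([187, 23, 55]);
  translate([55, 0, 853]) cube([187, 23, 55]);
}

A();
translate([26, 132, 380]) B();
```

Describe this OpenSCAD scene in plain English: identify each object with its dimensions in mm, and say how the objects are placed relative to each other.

A is a four-legged stool. The seat is 349×287 mm, 30 mm thick, top at z = 380 mm. It stands on four round legs, each 44 mm in diameter, from z = 0 to the seat underside, each leg's axis is inset half a diameter from the nearest pair of seat edges (so the leg's bounding box is flush with the corner).

B is a picture frame with a 187×798 mm rectangular opening (x by z) and a uniform 55 mm border on every side. Frame depth is 23 mm along y. It is built from two vertical stiles running the full outside height and two horizontal rails spanning the gap between the stiles.

The picture frame is on top of the stool, centred.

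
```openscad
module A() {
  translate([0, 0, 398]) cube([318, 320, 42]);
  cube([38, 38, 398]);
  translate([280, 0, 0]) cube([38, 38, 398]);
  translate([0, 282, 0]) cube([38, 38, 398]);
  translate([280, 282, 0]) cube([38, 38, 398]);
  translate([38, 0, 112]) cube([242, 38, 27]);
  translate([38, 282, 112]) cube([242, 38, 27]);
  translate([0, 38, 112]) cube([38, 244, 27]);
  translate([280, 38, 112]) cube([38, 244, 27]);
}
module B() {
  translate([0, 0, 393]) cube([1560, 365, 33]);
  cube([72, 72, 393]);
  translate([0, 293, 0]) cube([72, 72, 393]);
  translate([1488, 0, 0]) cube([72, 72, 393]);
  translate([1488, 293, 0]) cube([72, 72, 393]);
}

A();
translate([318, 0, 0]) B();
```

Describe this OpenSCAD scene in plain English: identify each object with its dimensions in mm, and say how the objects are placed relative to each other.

A is a four-legged stool. The seat is 318×320 mm, 42 mm thick, top at z = 440 mm. It stands on four square legs, each 38×38 mm in cross-section, from z = 0 to the seat underside, each flush with a corner of the seat. Four stretchers, 38 mm wide and 27 mm tall, connect adjacent legs with their undersides at z = 112 mm, each running between the inner faces of the legs it joins and aligned with the legs' outer faces on the other axis.

B is a long wooden bench with a 1560 mm (x) × 365 mm (y) seat, 33 mm thick, its top surface 426 mm above the floor. Four 72 mm square legs at the seat corners, flush with the edges, run from z = 0 to the seat underside.

The bench is against the stool's +x side, with their −y faces flush.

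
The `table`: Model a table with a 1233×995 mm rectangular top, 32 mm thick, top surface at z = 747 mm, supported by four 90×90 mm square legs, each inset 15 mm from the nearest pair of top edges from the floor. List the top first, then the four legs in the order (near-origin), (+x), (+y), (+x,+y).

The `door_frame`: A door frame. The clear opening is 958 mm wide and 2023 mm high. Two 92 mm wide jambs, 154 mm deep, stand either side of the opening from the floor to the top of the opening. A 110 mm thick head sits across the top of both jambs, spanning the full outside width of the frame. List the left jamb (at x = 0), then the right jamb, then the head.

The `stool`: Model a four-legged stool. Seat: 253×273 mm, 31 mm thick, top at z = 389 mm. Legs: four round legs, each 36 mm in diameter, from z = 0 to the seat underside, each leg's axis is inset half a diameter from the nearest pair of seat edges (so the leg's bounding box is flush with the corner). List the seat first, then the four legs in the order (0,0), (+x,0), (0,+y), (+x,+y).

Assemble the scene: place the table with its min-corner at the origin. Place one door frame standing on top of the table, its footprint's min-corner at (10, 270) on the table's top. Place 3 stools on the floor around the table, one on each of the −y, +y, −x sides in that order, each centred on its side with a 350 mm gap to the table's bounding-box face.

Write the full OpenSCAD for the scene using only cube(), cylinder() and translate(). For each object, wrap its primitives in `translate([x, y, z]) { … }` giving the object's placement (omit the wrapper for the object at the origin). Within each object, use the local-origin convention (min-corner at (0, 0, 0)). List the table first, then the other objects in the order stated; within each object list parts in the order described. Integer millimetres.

translate([0, 0, 715]) cube([1233, 995, 32]);
translate([15, 15, 0]) cube([90, 90, 715]);
translate([1128, 15, 0]) cube([90, 90, 715]);
translate([15, 890, 0]) cube([90, 90, 715]);
translate([1128, 890, 0]) cube([90, 90, 715]);
translate([10, 270, 747]) {
  cube([92, 154, 2023]);
  translate([1050, 0, 0]) cube([92, 154, 2023]);
  translate([0, 0, 2023]) cube([1142, 154, 110]);
}
translate([490, -623, 0]) {
  translate([0, 0, 358]) cube([253, 273, 31]);
  translate([18, 18, 0]) cylinder(h = 358, r = 18);
  translate([235, 18, 0]) cylinder(h = 358, r = 18);
  translate([18, 255, 0]) cylinder(h = 358, r = 18);
  translate([235, 255, 0]) cylinder(h = 358, r = 18);
}
translate([490, 1345, 0]) {
  translate([0, 0, 358]) cube([253, 273, 31]);
  translate([18, 18, 0]) cylinder(h = 358, r = 18);
  translate([235, 18, 0]) cylinder(h = 358, r = 18);
  translate([18, 255, 0]) cylinder(h = 358, r = 18);
  translate([235, 255, 0]) cylinder(h = 358, r = 18);
}
translate([-603, 361, 0]) {
  translate([0, 0, 358]) cube([253, 273, 31]);
  translate([18, 18, 0]) cylinder(h = 358, r = 18);
  translate([235, 18, 0]) cylinder(h = 358, r = 18);
  translate([18, 255, 0]) cylinder(h = 358, r = 18);
  translate([235, 255, 0]) cylinder(h = 358, r = 18);
}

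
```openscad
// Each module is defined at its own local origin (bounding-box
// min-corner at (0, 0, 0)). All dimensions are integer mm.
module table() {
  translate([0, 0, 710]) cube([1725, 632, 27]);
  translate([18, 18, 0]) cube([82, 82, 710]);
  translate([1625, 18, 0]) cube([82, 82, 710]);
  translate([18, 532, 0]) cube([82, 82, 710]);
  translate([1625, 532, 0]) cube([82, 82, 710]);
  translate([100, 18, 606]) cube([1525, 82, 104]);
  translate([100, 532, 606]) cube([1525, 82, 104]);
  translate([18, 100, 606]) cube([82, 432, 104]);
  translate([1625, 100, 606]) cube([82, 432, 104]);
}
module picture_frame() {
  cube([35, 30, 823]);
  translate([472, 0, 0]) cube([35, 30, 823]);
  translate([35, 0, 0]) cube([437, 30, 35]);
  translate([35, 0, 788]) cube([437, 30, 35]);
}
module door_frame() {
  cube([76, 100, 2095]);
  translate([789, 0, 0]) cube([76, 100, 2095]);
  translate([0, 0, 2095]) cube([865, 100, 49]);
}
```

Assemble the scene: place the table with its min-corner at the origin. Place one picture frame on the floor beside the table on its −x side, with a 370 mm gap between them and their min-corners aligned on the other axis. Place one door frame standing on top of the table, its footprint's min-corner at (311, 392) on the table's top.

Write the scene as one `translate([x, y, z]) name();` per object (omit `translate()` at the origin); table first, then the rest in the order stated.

table();
translate([-877, 0, 0]) picture_frame();
translate([311, 392, 737]) door_frame();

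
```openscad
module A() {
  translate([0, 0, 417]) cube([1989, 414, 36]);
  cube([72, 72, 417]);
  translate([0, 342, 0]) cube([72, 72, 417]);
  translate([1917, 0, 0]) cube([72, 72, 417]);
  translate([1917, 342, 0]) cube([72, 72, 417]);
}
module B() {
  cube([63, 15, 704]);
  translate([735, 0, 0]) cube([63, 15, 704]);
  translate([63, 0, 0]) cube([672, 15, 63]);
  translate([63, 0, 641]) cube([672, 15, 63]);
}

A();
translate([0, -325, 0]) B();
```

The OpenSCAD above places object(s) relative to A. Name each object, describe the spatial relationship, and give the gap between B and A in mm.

A is a bench. B is a picture frame. The picture frame is on the floor beside the bench on its −y side. The gap between the picture frame and the bench is 310 mm.

The picture frame's nearest face is 310 mm from the bench's −y face.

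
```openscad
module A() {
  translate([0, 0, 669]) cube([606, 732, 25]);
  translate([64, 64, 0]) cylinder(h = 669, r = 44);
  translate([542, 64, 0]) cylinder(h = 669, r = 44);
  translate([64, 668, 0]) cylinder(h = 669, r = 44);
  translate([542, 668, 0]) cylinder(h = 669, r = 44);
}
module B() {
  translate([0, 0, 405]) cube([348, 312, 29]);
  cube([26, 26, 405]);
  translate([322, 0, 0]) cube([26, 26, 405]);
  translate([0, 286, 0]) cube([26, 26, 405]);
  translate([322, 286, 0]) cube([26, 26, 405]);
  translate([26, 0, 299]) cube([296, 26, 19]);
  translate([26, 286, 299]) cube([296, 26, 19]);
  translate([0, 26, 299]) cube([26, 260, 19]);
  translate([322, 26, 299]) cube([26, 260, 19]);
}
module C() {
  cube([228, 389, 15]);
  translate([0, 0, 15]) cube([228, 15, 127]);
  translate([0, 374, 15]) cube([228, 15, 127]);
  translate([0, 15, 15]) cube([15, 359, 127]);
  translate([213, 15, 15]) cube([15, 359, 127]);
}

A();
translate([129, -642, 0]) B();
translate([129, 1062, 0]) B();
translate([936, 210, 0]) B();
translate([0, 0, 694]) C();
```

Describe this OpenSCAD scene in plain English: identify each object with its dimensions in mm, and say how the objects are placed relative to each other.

A is a table with a 606×732 mm rectangular top, 25 mm thick, top surface at z = 694 mm, supported by four round legs of 88 mm diameter, each leg's bounding box inset 20 mm from the nearest pair of top edges, running from the floor.

B is a four-legged stool. The seat is 348×312 mm, 29 mm thick, top at z = 434 mm. It stands on four square legs, each 26×26 mm in cross-section, from z = 0 to the seat underside, each flush with a corner of the seat. Four stretchers, 26 mm wide and 19 mm tall, connect adjacent legs with their undersides at z = 299 mm, each running between the inner faces of the legs it joins and aligned with the legs' outer faces on the other axis.

C is an open-topped rectangular box: outside dimensions 228×389×142 mm, with a uniform wall and base thickness of 15 mm. The base is a full 228×389 slab on the floor; four walls sit on top of the base. The front and back walls (the −y and +y sides) span the full width; the two side walls fit between them.

Three stools sit around the table at the −y, +y, +x sides. The open box is on top of the table.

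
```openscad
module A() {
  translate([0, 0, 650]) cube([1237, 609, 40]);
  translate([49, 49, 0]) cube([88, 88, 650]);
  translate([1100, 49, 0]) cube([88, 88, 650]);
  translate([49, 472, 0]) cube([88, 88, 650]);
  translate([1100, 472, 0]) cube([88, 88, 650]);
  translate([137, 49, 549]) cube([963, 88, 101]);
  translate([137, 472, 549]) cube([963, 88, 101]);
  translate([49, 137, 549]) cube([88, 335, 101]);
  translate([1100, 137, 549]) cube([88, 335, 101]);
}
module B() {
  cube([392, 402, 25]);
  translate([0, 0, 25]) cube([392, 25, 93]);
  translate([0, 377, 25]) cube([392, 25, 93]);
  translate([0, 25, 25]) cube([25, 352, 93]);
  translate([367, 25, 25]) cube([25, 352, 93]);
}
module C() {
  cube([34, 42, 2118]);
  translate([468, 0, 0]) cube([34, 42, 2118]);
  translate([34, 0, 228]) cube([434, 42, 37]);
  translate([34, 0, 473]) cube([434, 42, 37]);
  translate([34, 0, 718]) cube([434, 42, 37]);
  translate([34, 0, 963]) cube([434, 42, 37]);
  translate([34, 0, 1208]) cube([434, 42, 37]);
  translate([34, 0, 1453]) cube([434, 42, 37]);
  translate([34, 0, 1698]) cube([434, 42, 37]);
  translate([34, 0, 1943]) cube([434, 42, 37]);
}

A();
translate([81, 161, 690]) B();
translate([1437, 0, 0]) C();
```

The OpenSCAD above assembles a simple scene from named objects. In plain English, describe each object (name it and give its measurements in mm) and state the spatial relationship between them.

A is a table with a 1237×609 mm rectangular top, 40 mm thick, top surface at z = 690 mm, supported by four 88×88 mm square legs, each inset 49 mm from the nearest pair of top edges, running from the floor. Four apron rails, 88 mm thick and 101 mm tall, run between adjacent legs with their top edges flush with the underside of the top and their outer faces flush with the legs' outer faces.

B is an open storage box with external size 392×402×118 mm and wall thickness 25 mm (the base is also 25 mm thick). The base covers the whole footprint; the four walls stand on the base, with the y-facing walls full-width and the x-facing walls fitting between their inner faces.

C is a wooden ladder with two side rails of 34×42 mm section and 2118 mm height, set 502 mm apart overall. Between them run 8 rectangular rungs (42 mm deep, 37 mm thick), front faces flush with the rails' −y face. The bottom of the first rung is 228 mm above the floor and each subsequent rung is 245 mm higher than the one below.

The open box is on top of the table. The ladder is on the floor beside the table on its +x side.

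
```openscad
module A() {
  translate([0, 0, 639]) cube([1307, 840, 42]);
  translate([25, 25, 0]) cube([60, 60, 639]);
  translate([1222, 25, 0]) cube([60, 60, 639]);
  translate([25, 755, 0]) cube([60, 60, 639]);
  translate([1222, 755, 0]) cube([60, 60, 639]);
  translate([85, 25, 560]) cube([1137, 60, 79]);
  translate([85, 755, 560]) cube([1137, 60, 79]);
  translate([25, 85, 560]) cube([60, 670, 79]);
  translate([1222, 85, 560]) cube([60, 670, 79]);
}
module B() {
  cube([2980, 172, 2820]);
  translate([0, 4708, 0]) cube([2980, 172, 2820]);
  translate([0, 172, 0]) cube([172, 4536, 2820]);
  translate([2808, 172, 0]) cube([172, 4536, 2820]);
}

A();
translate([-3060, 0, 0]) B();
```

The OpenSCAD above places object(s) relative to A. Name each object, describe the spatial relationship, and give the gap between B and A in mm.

A is a table. B is a house frame. The house frame is on the floor beside the table on its −x side. The gap between the house frame and the table is 80 mm.

The house frame's nearest face is 80 mm from the table's −x face.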